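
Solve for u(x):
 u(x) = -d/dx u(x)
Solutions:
 u(x) = C1*exp(-x)


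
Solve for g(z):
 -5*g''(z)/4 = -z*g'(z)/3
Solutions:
 g(z) = C1 + C2*erfi(sqrt(30)*z/15)


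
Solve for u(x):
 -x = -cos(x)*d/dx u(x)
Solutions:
 u(x) = C1 + Integral(x/cos(x), x)


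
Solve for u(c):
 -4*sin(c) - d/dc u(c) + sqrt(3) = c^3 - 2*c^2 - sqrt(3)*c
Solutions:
 u(c) = C1 - c^4/4 + 2*c^3/3 + sqrt(3)*c^2/2 + sqrt(3)*c + 4*cos(c)


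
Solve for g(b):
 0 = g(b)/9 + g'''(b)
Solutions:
 g(b) = C3*exp(-3^(1/3)*b/3) + (C1*sin(3^(5/6)*b/6) + C2*cos(3^(5/6)*b/6))*exp(3^(1/3)*b/6)


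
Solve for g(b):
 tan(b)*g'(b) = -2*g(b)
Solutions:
 g(b) = C1/sin(b)^2


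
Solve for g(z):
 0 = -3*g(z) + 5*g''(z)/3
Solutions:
 g(z) = C1*exp(-3*sqrt(5)*z/5) + C2*exp(3*sqrt(5)*z/5)


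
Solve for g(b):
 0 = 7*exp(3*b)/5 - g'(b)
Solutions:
 g(b) = C1 + 7*exp(3*b)/15


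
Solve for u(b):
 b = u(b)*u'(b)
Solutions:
 u(b) = -sqrt(C1 + b^2)
 u(b) = sqrt(C1 + b^2)


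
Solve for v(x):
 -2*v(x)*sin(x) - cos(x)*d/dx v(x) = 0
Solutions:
 v(x) = C1*cos(x)^2


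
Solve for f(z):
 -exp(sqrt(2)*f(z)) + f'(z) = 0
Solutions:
 f(z) = sqrt(2)*(2*log(-1/(C1 + z)) - log(2))/4


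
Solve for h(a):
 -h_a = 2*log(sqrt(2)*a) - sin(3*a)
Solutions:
 h(a) = C1 - 2*a*log(a) - a*log(2) + 2*a - cos(3*a)/3


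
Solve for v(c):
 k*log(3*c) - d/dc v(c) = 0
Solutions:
 v(c) = C1 + c*k*log(c) - c*k + c*k*log(3)


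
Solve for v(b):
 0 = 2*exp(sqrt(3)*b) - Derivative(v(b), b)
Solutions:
 v(b) = C1 + 2*sqrt(3)*exp(sqrt(3)*b)/3


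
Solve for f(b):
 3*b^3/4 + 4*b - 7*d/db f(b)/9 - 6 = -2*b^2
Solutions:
 f(b) = C1 + 27*b^4/112 + 6*b^3/7 + 18*b^2/7 - 54*b/7


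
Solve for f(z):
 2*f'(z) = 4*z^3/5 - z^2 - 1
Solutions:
 f(z) = C1 + z^4/10 - z^3/6 - z/2


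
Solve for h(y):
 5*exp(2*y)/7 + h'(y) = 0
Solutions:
 h(y) = C1 - 5*exp(2*y)/14


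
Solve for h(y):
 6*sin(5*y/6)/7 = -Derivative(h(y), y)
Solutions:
 h(y) = C1 + 36*cos(5*y/6)/35


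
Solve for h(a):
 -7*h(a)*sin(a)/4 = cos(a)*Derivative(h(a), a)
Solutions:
 h(a) = C1*cos(a)^(7/4)


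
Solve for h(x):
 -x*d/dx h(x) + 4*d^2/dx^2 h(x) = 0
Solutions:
 h(x) = C1 + C2*erfi(sqrt(2)*x/4)


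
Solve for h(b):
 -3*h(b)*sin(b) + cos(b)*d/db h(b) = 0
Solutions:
 h(b) = C1/cos(b)^3


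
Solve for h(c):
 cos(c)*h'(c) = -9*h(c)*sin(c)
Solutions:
 h(c) = C1*cos(c)^9


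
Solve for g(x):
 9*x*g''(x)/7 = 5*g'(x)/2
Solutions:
 g(x) = C1 + C2*x^(53/18)


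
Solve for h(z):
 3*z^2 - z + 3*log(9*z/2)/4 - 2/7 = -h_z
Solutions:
 h(z) = C1 - z^3 + z^2/2 - 3*z*log(z)/4 - 3*z*log(3)/2 + 3*z*log(2)/4 + 29*z/28


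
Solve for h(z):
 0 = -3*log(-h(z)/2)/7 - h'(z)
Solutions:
 7*Integral(1/(log(-_y) - log(2)), (_y, h(z)))/3 = C1 - z


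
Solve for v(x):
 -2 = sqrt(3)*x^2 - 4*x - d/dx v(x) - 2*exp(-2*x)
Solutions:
 v(x) = C1 + sqrt(3)*x^3/3 - 2*x^2 + 2*x + exp(-2*x)


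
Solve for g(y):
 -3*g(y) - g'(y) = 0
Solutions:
 g(y) = C1*exp(-3*y)


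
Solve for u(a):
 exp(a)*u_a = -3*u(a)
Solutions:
 u(a) = C1*exp(3*exp(-a))


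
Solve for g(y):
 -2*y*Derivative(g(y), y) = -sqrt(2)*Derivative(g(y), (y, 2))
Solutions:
 g(y) = C1 + C2*erfi(2^(3/4)*y/2)


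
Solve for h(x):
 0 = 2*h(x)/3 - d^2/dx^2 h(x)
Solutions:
 h(x) = C1*exp(-sqrt(6)*x/3) + C2*exp(sqrt(6)*x/3)


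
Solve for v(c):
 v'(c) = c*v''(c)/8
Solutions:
 v(c) = C1 + C2*c^9


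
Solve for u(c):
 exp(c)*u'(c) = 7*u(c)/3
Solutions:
 u(c) = C1*exp(-7*exp(-c)/3)


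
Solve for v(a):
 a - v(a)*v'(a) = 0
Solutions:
 v(a) = -sqrt(C1 + a^2)
 v(a) = sqrt(C1 + a^2)


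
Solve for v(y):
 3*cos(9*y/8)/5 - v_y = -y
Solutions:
 v(y) = C1 + y^2/2 + 8*sin(9*y/8)/15


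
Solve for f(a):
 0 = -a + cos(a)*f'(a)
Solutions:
 f(a) = C1 + Integral(a/cos(a), a)


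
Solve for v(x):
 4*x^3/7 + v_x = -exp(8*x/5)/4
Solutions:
 v(x) = C1 - x^4/7 - 5*exp(8*x/5)/32


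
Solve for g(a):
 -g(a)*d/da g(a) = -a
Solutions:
 g(a) = -sqrt(C1 + a^2)
 g(a) = sqrt(C1 + a^2)


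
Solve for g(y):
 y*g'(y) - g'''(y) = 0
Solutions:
 g(y) = C1 + Integral(C2*airyai(y) + C3*airybi(y), y)


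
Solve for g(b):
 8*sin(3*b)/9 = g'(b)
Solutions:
 g(b) = C1 - 8*cos(3*b)/27


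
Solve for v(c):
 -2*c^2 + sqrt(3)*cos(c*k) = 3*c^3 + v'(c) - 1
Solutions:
 v(c) = C1 - 3*c^4/4 - 2*c^3/3 + c + sqrt(3)*sin(c*k)/k


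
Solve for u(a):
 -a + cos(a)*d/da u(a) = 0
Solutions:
 u(a) = C1 + Integral(a/cos(a), a)


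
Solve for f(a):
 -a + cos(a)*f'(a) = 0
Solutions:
 f(a) = C1 + Integral(a/cos(a), a)


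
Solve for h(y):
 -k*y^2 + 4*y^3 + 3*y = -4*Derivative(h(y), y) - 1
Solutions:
 h(y) = C1 + k*y^3/12 - y^4/4 - 3*y^2/8 - y/4


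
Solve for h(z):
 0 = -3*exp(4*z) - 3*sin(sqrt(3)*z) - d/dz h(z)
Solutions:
 h(z) = C1 - 3*exp(4*z)/4 + sqrt(3)*cos(sqrt(3)*z)


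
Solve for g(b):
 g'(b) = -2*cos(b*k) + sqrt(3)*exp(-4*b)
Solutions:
 g(b) = C1 - sqrt(3)*exp(-4*b)/4 - 2*sin(b*k)/k


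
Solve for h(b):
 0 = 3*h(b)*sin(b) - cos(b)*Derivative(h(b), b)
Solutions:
 h(b) = C1/cos(b)^3


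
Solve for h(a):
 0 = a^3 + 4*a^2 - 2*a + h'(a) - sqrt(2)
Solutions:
 h(a) = C1 - a^4/4 - 4*a^3/3 + a^2 + sqrt(2)*a


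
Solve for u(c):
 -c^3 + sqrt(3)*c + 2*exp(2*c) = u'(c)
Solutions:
 u(c) = C1 - c^4/4 + sqrt(3)*c^2/2 + exp(2*c)


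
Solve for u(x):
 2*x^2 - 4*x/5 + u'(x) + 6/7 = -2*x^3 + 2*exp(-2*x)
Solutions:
 u(x) = C1 - x^4/2 - 2*x^3/3 + 2*x^2/5 - 6*x/7 - exp(-2*x)


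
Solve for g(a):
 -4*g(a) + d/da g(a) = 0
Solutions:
 g(a) = C1*exp(4*a)


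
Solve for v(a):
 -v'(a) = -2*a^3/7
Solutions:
 v(a) = C1 + a^4/14


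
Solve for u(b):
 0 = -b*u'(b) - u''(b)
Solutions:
 u(b) = C1 + C2*erf(sqrt(2)*b/2)


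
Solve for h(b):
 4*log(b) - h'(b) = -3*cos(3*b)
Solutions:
 h(b) = C1 + 4*b*log(b) - 4*b + sin(3*b)


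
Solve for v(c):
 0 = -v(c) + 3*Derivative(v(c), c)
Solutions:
 v(c) = C1*exp(c/3)


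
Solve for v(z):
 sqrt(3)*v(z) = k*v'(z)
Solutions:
 v(z) = C1*exp(sqrt(3)*z/k)


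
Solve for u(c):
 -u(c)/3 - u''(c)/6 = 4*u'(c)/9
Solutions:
 u(c) = (C1*sin(sqrt(2)*c/3) + C2*cos(sqrt(2)*c/3))*exp(-4*c/3)


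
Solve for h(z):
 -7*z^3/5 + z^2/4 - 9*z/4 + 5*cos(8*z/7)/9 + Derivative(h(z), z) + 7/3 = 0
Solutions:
 h(z) = C1 + 7*z^4/20 - z^3/12 + 9*z^2/8 - 7*z/3 - 35*sin(8*z/7)/72


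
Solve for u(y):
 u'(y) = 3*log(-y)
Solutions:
 u(y) = C1 + 3*y*log(-y) - 3*y


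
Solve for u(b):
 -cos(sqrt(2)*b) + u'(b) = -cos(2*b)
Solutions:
 u(b) = C1 - sin(2*b)/2 + sqrt(2)*sin(sqrt(2)*b)/2


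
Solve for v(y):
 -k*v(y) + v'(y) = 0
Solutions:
 v(y) = C1*exp(k*y)


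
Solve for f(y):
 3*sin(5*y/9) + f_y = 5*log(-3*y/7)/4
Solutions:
 f(y) = C1 + 5*y*log(-y)/4 - 5*y*log(7)/4 - 5*y/4 + 5*y*log(3)/4 + 27*cos(5*y/9)/5


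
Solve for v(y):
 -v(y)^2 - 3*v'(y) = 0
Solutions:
 v(y) = 3/(C1 + y)


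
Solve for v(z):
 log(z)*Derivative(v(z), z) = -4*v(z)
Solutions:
 v(z) = C1*exp(-4*li(z))


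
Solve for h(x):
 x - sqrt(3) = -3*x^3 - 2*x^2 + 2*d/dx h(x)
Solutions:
 h(x) = C1 + 3*x^4/8 + x^3/3 + x^2/4 - sqrt(3)*x/2


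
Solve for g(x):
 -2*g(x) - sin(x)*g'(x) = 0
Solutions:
 g(x) = C1*(cos(x) + 1)/(cos(x) - 1)


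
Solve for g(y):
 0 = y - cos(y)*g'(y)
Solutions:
 g(y) = C1 + Integral(y/cos(y), y)


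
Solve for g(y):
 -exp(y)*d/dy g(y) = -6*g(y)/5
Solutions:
 g(y) = C1*exp(-6*exp(-y)/5)


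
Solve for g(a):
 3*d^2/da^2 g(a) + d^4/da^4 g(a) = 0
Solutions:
 g(a) = C1 + C2*a + C3*sin(sqrt(3)*a) + C4*cos(sqrt(3)*a)


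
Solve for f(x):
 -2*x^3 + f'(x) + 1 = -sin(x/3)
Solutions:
 f(x) = C1 + x^4/2 - x + 3*cos(x/3)


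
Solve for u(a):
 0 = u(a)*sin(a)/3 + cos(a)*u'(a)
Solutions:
 u(a) = C1*cos(a)^(1/3)


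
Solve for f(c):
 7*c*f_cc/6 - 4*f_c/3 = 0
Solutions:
 f(c) = C1 + C2*c^(15/7)


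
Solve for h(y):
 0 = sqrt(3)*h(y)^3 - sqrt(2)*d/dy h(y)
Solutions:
 h(y) = -sqrt(-1/(C1 + sqrt(6)*y))
 h(y) = sqrt(-1/(C1 + sqrt(6)*y))


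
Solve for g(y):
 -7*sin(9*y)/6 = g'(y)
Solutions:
 g(y) = C1 + 7*cos(9*y)/54


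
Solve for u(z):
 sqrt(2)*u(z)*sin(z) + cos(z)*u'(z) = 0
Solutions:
 u(z) = C1*cos(z)^(sqrt(2))


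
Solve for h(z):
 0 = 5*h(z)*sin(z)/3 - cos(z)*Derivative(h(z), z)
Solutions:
 h(z) = C1/cos(z)^(5/3)


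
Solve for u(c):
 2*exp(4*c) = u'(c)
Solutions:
 u(c) = C1 + exp(4*c)/2


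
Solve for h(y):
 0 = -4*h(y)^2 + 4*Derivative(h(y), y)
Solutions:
 h(y) = -1/(C1 + y)


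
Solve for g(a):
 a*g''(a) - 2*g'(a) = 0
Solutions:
 g(a) = C1 + C2*a^3


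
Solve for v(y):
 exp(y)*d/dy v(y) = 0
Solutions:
 v(y) = C1


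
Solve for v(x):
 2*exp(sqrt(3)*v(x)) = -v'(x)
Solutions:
 v(x) = sqrt(3)*(2*log(1/(C1 + 2*x)) - log(3))/6


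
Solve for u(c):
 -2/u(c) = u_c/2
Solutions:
 u(c) = -sqrt(C1 - 8*c)
 u(c) = sqrt(C1 - 8*c)


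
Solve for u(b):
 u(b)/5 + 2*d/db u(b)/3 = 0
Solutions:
 u(b) = C1*exp(-3*b/10)


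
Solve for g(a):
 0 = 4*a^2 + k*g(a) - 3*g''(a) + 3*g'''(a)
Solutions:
 g(a) = C1*exp(a*(-(9*k/2 + sqrt((9*k - 2)^2 - 4)/2 - 1)^(1/3) + 1 - 1/(9*k/2 + sqrt((9*k - 2)^2 - 4)/2 - 1)^(1/3))/3) + C2*exp(a*((9*k/2 + sqrt((9*k - 2)^2 - 4)/2 - 1)^(1/3) - sqrt(3)*I*(9*k/2 + sqrt((9*k - 2)^2 - 4)/2 - 1)^(1/3) + 2 - 4/((-1 + sqrt(3)*I)*(9*k/2 + sqrt((9*k - 2)^2 - 4)/2 - 1)^(1/3)))/6) + C3*exp(a*((9*k/2 + sqrt((9*k - 2)^2 - 4)/2 - 1)^(1/3) + sqrt(3)*I*(9*k/2 + sqrt((9*k - 2)^2 - 4)/2 - 1)^(1/3) + 2 + 4/((1 + sqrt(3)*I)*(9*k/2 + sqrt((9*k - 2)^2 - 4)/2 - 1)^(1/3)))/6) - 4*a^2/k - 24/k^2


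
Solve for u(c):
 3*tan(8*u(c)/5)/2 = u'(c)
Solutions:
 u(c) = -5*asin(C1*exp(12*c/5))/8 + 5*pi/8
 u(c) = 5*asin(C1*exp(12*c/5))/8


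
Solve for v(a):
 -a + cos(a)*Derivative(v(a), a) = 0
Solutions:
 v(a) = C1 + Integral(a/cos(a), a)


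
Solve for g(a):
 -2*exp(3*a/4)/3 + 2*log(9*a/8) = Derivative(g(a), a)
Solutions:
 g(a) = C1 + 2*a*log(a) + 2*a*(-3*log(2) - 1 + 2*log(3)) - 8*exp(3*a/4)/9


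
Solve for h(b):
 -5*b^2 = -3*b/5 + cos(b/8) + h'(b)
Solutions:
 h(b) = C1 - 5*b^3/3 + 3*b^2/10 - 8*sin(b/8)


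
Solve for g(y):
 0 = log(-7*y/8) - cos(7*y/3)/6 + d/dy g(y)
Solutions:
 g(y) = C1 - y*log(-y) - y*log(7) + y + 3*y*log(2) + sin(7*y/3)/14


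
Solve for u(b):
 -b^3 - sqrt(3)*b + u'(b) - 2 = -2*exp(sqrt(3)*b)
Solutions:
 u(b) = C1 + b^4/4 + sqrt(3)*b^2/2 + 2*b - 2*sqrt(3)*exp(sqrt(3)*b)/3


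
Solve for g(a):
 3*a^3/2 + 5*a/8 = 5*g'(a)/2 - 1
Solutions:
 g(a) = C1 + 3*a^4/20 + a^2/8 + 2*a/5


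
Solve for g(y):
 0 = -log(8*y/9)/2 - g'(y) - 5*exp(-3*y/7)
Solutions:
 g(y) = C1 - y*log(y)/2 + y*(-3*log(2)/2 + 1/2 + log(3)) + 35*exp(-3*y/7)/3


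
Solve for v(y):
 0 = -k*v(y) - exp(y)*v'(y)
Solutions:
 v(y) = C1*exp(k*exp(-y))


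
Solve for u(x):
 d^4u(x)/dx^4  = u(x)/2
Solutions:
 u(x) = C1*exp(-2^(3/4)*x/2) + C2*exp(2^(3/4)*x/2) + C3*sin(2^(3/4)*x/2) + C4*cos(2^(3/4)*x/2)


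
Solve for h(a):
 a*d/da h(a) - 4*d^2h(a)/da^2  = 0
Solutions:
 h(a) = C1 + C2*erfi(sqrt(2)*a/4)


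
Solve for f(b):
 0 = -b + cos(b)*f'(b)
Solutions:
 f(b) = C1 + Integral(b/cos(b), b)


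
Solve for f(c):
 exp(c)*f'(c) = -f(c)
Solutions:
 f(c) = C1*exp(exp(-c))


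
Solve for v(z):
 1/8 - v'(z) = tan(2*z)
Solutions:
 v(z) = C1 + z/8 + log(cos(2*z))/2


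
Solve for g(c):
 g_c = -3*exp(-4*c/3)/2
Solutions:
 g(c) = C1 + 9*exp(-4*c/3)/8


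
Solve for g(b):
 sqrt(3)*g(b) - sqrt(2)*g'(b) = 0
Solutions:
 g(b) = C1*exp(sqrt(6)*b/2)


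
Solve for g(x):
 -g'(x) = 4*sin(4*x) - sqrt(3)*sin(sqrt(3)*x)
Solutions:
 g(x) = C1 + cos(4*x) - cos(sqrt(3)*x)


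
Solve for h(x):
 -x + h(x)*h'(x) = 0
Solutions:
 h(x) = -sqrt(C1 + x^2)
 h(x) = sqrt(C1 + x^2)


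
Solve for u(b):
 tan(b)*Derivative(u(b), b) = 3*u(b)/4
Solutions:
 u(b) = C1*sin(b)^(3/4)


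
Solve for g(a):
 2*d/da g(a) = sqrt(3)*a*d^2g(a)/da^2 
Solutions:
 g(a) = C1 + C2*a^(1 + 2*sqrt(3)/3)


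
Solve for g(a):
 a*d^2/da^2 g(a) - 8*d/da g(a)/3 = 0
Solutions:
 g(a) = C1 + C2*a^(11/3)


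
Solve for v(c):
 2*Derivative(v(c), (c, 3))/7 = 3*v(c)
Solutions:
 v(c) = C3*exp(2^(2/3)*21^(1/3)*c/2) + (C1*sin(2^(2/3)*3^(5/6)*7^(1/3)*c/4) + C2*cos(2^(2/3)*3^(5/6)*7^(1/3)*c/4))*exp(-2^(2/3)*21^(1/3)*c/4)


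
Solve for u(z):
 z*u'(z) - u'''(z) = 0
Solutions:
 u(z) = C1 + Integral(C2*airyai(z) + C3*airybi(z), z)


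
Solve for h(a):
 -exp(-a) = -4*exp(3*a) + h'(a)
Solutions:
 h(a) = C1 + 4*exp(3*a)/3 + exp(-a)


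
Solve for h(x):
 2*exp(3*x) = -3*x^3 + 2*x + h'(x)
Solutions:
 h(x) = C1 + 3*x^4/4 - x^2 + 2*exp(3*x)/3


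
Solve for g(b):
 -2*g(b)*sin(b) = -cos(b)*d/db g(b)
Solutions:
 g(b) = C1/cos(b)^2


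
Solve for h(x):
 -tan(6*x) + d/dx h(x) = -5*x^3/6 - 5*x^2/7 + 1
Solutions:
 h(x) = C1 - 5*x^4/24 - 5*x^3/21 + x - log(cos(6*x))/6


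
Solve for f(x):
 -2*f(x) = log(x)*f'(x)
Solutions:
 f(x) = C1*exp(-2*li(x))


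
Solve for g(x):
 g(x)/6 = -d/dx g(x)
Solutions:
 g(x) = C1*exp(-x/6)


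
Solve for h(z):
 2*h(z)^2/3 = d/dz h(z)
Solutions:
 h(z) = -3/(C1 + 2*z)


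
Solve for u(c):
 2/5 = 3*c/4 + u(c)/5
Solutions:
 u(c) = 2 - 15*c/4


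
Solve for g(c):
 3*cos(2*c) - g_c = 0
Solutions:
 g(c) = C1 + 3*sin(2*c)/2


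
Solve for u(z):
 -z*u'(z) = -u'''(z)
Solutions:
 u(z) = C1 + Integral(C2*airyai(z) + C3*airybi(z), z)


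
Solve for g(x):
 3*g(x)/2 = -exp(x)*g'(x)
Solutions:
 g(x) = C1*exp(3*exp(-x)/2)


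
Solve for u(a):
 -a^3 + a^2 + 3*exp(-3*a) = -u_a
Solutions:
 u(a) = C1 + a^4/4 - a^3/3 + exp(-3*a)


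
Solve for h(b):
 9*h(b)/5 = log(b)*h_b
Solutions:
 h(b) = C1*exp(9*li(b)/5)


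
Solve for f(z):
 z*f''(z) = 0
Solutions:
 f(z) = C1 + C2*z


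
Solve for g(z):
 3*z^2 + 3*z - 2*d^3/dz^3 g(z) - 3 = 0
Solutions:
 g(z) = C1 + C2*z + C3*z^2 + z^5/40 + z^4/16 - z^3/4


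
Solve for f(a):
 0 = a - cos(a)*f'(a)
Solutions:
 f(a) = C1 + Integral(a/cos(a), a)


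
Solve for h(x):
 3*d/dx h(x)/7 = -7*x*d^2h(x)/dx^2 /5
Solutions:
 h(x) = C1 + C2*x^(34/49)


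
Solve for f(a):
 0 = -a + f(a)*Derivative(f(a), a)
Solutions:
 f(a) = -sqrt(C1 + a^2)
 f(a) = sqrt(C1 + a^2)


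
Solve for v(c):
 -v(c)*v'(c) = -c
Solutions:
 v(c) = -sqrt(C1 + c^2)
 v(c) = sqrt(C1 + c^2)


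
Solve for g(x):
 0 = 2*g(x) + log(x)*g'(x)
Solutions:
 g(x) = C1*exp(-2*li(x))


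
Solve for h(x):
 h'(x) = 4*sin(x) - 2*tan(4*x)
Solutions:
 h(x) = C1 + log(cos(4*x))/2 - 4*cos(x)


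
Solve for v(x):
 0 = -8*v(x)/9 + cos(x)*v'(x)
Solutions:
 v(x) = C1*(sin(x) + 1)^(4/9)/(sin(x) - 1)^(4/9)


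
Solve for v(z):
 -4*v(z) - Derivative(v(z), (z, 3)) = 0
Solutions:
 v(z) = C3*exp(-2^(2/3)*z) + (C1*sin(2^(2/3)*sqrt(3)*z/2) + C2*cos(2^(2/3)*sqrt(3)*z/2))*exp(2^(2/3)*z/2)


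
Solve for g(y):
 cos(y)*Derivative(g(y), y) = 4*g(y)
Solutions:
 g(y) = C1*(sin(y)^2 + 2*sin(y) + 1)/(sin(y)^2 - 2*sin(y) + 1)


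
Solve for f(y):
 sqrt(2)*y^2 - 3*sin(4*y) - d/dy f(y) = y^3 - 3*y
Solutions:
 f(y) = C1 - y^4/4 + sqrt(2)*y^3/3 + 3*y^2/2 + 3*cos(4*y)/4


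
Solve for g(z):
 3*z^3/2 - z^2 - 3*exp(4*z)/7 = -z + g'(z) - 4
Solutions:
 g(z) = C1 + 3*z^4/8 - z^3/3 + z^2/2 + 4*z - 3*exp(4*z)/28


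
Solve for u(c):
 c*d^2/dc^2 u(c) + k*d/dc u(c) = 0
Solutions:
 u(c) = C1 + c^(1 - re(k))*(C2*sin(log(c)*Abs(im(k))) + C3*cos(log(c)*im(k)))


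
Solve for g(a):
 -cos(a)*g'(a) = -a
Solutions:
 g(a) = C1 + Integral(a/cos(a), a)


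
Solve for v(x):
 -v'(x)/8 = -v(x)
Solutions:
 v(x) = C1*exp(8*x)


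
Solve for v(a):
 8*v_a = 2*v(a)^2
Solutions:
 v(a) = -4/(C1 + a)


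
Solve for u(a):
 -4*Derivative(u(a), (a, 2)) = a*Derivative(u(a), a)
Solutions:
 u(a) = C1 + C2*erf(sqrt(2)*a/4)


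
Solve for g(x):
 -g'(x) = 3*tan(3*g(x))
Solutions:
 g(x) = -asin(C1*exp(-9*x))/3 + pi/3
 g(x) = asin(C1*exp(-9*x))/3


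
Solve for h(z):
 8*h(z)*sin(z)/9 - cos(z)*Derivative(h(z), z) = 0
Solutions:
 h(z) = C1/cos(z)^(8/9)


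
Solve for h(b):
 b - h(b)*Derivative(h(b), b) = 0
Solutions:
 h(b) = -sqrt(C1 + b^2)
 h(b) = sqrt(C1 + b^2)


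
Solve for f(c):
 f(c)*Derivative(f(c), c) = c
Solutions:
 f(c) = -sqrt(C1 + c^2)
 f(c) = sqrt(C1 + c^2)


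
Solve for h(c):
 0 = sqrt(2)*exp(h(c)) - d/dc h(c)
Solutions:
 h(c) = log(-1/(C1 + sqrt(2)*c))


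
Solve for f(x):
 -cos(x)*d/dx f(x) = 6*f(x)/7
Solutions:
 f(x) = C1*(sin(x) - 1)^(3/7)/(sin(x) + 1)^(3/7)


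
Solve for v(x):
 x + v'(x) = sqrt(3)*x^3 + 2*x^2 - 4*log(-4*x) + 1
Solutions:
 v(x) = C1 + sqrt(3)*x^4/4 + 2*x^3/3 - x^2/2 - 4*x*log(-x) + x*(5 - 8*log(2))


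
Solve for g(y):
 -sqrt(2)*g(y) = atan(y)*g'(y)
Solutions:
 g(y) = C1*exp(-sqrt(2)*Integral(1/atan(y), y))


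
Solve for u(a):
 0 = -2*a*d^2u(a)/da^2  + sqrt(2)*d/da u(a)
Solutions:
 u(a) = C1 + C2*a^(sqrt(2)/2 + 1)


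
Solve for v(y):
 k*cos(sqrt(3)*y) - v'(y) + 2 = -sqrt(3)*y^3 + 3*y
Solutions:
 v(y) = C1 + sqrt(3)*k*sin(sqrt(3)*y)/3 + sqrt(3)*y^4/4 - 3*y^2/2 + 2*y


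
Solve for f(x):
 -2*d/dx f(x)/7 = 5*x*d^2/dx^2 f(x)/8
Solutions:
 f(x) = C1 + C2*x^(19/35)


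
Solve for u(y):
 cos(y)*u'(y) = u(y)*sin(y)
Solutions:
 u(y) = C1/cos(y)


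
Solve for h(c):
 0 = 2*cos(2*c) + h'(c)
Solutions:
 h(c) = C1 - sin(2*c)


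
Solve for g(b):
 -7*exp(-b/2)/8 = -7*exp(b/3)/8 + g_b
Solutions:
 g(b) = C1 + 21*exp(b/3)/8 + 7*exp(-b/2)/4


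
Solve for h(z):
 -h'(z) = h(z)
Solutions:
 h(z) = C1*exp(-z)


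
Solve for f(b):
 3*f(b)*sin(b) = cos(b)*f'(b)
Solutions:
 f(b) = C1/cos(b)^3


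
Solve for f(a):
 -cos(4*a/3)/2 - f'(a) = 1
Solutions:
 f(a) = C1 - a - 3*sin(4*a/3)/8


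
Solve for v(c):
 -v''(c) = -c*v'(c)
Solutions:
 v(c) = C1 + C2*erfi(sqrt(2)*c/2)


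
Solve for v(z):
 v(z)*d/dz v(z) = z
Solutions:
 v(z) = -sqrt(C1 + z^2)
 v(z) = sqrt(C1 + z^2)


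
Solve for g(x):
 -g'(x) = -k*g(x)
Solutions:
 g(x) = C1*exp(k*x)


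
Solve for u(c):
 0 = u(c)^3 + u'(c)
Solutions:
 u(c) = -sqrt(2)*sqrt(-1/(C1 - c))/2
 u(c) = sqrt(2)*sqrt(-1/(C1 - c))/2


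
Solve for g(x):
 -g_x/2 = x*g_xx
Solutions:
 g(x) = C1 + C2*sqrt(x)


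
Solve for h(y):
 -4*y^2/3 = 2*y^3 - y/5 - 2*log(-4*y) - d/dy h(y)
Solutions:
 h(y) = C1 + y^4/2 + 4*y^3/9 - y^2/10 - 2*y*log(-y) + 2*y*(1 - 2*log(2))


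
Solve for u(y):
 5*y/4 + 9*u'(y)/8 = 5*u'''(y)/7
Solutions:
 u(y) = C1 + C2*exp(-3*sqrt(70)*y/20) + C3*exp(3*sqrt(70)*y/20) - 5*y^2/9


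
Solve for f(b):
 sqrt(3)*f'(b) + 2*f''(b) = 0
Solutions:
 f(b) = C1 + C2*exp(-sqrt(3)*b/2)


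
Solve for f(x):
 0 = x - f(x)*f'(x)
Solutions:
 f(x) = -sqrt(C1 + x^2)
 f(x) = sqrt(C1 + x^2)


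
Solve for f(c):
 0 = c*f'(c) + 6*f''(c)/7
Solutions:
 f(c) = C1 + C2*erf(sqrt(21)*c/6)


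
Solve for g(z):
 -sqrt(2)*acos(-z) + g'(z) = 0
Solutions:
 g(z) = C1 + sqrt(2)*(z*acos(-z) + sqrt(1 - z^2))


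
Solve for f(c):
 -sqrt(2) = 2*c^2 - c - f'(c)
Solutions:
 f(c) = C1 + 2*c^3/3 - c^2/2 + sqrt(2)*c


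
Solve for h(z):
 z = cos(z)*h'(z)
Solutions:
 h(z) = C1 + Integral(z/cos(z), z)


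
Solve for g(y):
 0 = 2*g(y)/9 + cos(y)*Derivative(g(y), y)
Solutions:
 g(y) = C1*(sin(y) - 1)^(1/9)/(sin(y) + 1)^(1/9)


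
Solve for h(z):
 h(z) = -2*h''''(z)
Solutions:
 h(z) = (C1*sin(2^(1/4)*z/2) + C2*cos(2^(1/4)*z/2))*exp(-2^(1/4)*z/2) + (C3*sin(2^(1/4)*z/2) + C4*cos(2^(1/4)*z/2))*exp(2^(1/4)*z/2)


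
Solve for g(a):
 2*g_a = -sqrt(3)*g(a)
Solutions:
 g(a) = C1*exp(-sqrt(3)*a/2)


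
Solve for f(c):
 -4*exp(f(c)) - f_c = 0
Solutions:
 f(c) = log(1/(C1 + 4*c))


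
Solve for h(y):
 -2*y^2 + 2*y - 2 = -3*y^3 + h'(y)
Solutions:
 h(y) = C1 + 3*y^4/4 - 2*y^3/3 + y^2 - 2*y


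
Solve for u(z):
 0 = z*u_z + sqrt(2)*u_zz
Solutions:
 u(z) = C1 + C2*erf(2^(1/4)*z/2)


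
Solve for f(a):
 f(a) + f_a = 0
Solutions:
 f(a) = C1*exp(-a)


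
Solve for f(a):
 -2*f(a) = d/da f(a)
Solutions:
 f(a) = C1*exp(-2*a)


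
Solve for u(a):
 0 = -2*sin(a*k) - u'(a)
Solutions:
 u(a) = C1 + 2*cos(a*k)/k


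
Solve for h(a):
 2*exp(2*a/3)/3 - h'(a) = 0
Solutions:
 h(a) = C1 + exp(2*a/3)


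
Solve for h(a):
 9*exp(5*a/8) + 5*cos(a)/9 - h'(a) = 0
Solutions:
 h(a) = C1 + 72*exp(5*a/8)/5 + 5*sin(a)/9


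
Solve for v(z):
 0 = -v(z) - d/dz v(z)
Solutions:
 v(z) = C1*exp(-z)


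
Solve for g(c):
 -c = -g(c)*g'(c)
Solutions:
 g(c) = -sqrt(C1 + c^2)
 g(c) = sqrt(C1 + c^2)


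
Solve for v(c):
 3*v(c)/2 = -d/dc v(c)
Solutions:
 v(c) = C1*exp(-3*c/2)


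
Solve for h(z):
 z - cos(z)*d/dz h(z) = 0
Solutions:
 h(z) = C1 + Integral(z/cos(z), z)


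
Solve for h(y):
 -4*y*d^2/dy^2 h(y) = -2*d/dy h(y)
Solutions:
 h(y) = C1 + C2*y^(3/2)


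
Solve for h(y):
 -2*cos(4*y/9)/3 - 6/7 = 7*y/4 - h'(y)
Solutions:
 h(y) = C1 + 7*y^2/8 + 6*y/7 + 3*sin(4*y/9)/2


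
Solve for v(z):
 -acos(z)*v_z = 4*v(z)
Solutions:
 v(z) = C1*exp(-4*Integral(1/acos(z), z))


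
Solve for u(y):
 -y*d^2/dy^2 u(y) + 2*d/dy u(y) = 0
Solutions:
 u(y) = C1 + C2*y^3


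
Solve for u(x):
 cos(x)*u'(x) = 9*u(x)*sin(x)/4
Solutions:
 u(x) = C1/cos(x)^(9/4)


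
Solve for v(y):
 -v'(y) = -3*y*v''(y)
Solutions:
 v(y) = C1 + C2*y^(4/3)


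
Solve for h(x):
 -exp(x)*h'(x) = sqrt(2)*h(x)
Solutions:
 h(x) = C1*exp(sqrt(2)*exp(-x))


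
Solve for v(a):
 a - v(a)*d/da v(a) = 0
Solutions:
 v(a) = -sqrt(C1 + a^2)
 v(a) = sqrt(C1 + a^2)


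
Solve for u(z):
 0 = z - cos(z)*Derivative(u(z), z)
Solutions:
 u(z) = C1 + Integral(z/cos(z), z)


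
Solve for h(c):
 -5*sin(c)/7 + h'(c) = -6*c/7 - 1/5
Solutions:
 h(c) = C1 - 3*c^2/7 - c/5 - 5*cos(c)/7


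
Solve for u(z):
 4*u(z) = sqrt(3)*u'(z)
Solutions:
 u(z) = C1*exp(4*sqrt(3)*z/3)


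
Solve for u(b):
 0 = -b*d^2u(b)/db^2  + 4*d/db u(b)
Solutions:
 u(b) = C1 + C2*b^5


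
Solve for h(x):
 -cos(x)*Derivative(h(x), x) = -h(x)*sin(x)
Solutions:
 h(x) = C1/cos(x)


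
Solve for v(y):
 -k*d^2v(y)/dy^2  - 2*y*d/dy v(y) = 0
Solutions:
 v(y) = C1 + C2*sqrt(k)*erf(y*sqrt(1/k))


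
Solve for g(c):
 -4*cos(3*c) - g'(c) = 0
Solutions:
 g(c) = C1 - 4*sin(3*c)/3


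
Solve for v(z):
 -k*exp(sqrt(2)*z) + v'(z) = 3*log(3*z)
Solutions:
 v(z) = C1 + sqrt(2)*k*exp(sqrt(2)*z)/2 + 3*z*log(z) + 3*z*(-1 + log(3))


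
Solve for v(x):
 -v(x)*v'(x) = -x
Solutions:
 v(x) = -sqrt(C1 + x^2)
 v(x) = sqrt(C1 + x^2)


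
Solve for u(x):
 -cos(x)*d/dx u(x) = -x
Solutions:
 u(x) = C1 + Integral(x/cos(x), x)


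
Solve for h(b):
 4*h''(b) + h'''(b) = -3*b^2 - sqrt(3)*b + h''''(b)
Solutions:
 h(b) = C1 + C2*b + C3*exp(b*(1 - sqrt(17))/2) + C4*exp(b*(1 + sqrt(17))/2) - b^4/16 + b^3*(3 - 2*sqrt(3))/48 + b^2*(-15 + 2*sqrt(3))/64


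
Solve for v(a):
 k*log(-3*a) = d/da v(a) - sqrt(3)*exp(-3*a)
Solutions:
 v(a) = C1 + a*k*log(-a) + a*k*(-1 + log(3)) - sqrt(3)*exp(-3*a)/3


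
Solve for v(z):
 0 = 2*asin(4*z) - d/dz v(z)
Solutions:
 v(z) = C1 + 2*z*asin(4*z) + sqrt(1 - 16*z^2)/2


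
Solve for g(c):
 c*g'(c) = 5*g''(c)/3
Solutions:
 g(c) = C1 + C2*erfi(sqrt(30)*c/10)


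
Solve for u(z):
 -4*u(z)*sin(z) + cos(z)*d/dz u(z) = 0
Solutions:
 u(z) = C1/cos(z)^4


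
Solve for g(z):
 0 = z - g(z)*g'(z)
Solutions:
 g(z) = -sqrt(C1 + z^2)
 g(z) = sqrt(C1 + z^2)


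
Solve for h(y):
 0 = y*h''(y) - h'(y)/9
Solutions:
 h(y) = C1 + C2*y^(10/9)


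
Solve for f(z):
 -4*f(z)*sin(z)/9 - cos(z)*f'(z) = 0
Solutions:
 f(z) = C1*cos(z)^(4/9)


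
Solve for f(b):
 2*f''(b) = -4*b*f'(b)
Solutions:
 f(b) = C1 + C2*erf(b)


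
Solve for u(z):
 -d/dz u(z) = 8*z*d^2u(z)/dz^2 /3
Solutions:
 u(z) = C1 + C2*z^(5/8)


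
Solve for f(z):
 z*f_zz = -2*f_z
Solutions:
 f(z) = C1 + C2/z


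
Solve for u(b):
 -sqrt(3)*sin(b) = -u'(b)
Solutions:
 u(b) = C1 - sqrt(3)*cos(b)


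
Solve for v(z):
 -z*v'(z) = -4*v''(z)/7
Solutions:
 v(z) = C1 + C2*erfi(sqrt(14)*z/4)


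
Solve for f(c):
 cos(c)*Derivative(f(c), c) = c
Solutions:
 f(c) = C1 + Integral(c/cos(c), c)


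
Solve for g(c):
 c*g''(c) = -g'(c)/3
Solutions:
 g(c) = C1 + C2*c^(2/3)


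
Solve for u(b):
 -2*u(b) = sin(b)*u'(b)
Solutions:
 u(b) = C1*(cos(b) + 1)/(cos(b) - 1)


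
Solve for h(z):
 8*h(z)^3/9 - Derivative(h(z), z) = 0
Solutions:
 h(z) = -3*sqrt(2)*sqrt(-1/(C1 + 8*z))/2
 h(z) = 3*sqrt(2)*sqrt(-1/(C1 + 8*z))/2


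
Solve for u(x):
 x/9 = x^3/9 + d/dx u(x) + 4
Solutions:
 u(x) = C1 - x^4/36 + x^2/18 - 4*x


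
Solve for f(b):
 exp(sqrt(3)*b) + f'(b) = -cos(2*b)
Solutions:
 f(b) = C1 - sqrt(3)*exp(sqrt(3)*b)/3 - sin(2*b)/2


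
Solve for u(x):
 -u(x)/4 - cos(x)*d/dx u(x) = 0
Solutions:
 u(x) = C1*(sin(x) - 1)^(1/8)/(sin(x) + 1)^(1/8)


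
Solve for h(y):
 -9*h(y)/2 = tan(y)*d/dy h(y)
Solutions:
 h(y) = C1/sin(y)^(9/2)


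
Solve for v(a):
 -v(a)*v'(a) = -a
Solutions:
 v(a) = -sqrt(C1 + a^2)
 v(a) = sqrt(C1 + a^2)


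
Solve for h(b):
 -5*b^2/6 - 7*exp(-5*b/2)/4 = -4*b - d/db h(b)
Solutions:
 h(b) = C1 + 5*b^3/18 - 2*b^2 - 7*exp(-5*b/2)/10


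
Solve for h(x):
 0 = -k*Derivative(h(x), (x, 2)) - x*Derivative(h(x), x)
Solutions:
 h(x) = C1 + C2*sqrt(k)*erf(sqrt(2)*x*sqrt(1/k)/2)


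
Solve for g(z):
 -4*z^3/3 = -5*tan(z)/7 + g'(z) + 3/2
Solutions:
 g(z) = C1 - z^4/3 - 3*z/2 - 5*log(cos(z))/7


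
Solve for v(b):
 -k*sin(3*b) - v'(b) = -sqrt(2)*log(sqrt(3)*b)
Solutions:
 v(b) = C1 + sqrt(2)*b*(log(b) - 1) + sqrt(2)*b*log(3)/2 + k*cos(3*b)/3


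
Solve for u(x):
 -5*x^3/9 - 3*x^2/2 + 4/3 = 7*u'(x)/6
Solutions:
 u(x) = C1 - 5*x^4/42 - 3*x^3/7 + 8*x/7


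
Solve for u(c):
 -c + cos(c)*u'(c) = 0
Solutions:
 u(c) = C1 + Integral(c/cos(c), c)


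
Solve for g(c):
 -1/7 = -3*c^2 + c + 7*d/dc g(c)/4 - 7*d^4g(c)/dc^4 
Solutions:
 g(c) = C1 + C4*exp(2^(1/3)*c/2) + 4*c^3/7 - 2*c^2/7 - 4*c/49 + (C2*sin(2^(1/3)*sqrt(3)*c/4) + C3*cos(2^(1/3)*sqrt(3)*c/4))*exp(-2^(1/3)*c/4)


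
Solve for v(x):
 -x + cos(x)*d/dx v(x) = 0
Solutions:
 v(x) = C1 + Integral(x/cos(x), x)


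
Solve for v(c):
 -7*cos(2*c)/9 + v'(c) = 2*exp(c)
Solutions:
 v(c) = C1 + 2*exp(c) + 7*sin(2*c)/18


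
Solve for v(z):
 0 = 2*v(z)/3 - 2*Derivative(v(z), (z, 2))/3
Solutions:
 v(z) = C1*exp(-z) + C2*exp(z)


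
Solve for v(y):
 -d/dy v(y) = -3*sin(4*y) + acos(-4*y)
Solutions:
 v(y) = C1 - y*acos(-4*y) - sqrt(1 - 16*y^2)/4 - 3*cos(4*y)/4


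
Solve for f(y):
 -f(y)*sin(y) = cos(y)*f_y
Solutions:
 f(y) = C1*cos(y)


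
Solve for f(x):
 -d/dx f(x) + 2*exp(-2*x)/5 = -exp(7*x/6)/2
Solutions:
 f(x) = C1 + 3*exp(7*x/6)/7 - exp(-2*x)/5


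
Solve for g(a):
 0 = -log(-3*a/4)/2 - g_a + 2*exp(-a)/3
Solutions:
 g(a) = C1 - a*log(-a)/2 + a*(-log(3)/2 + 1/2 + log(2)) - 2*exp(-a)/3


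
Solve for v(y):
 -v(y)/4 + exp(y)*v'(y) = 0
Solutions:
 v(y) = C1*exp(-exp(-y)/4)


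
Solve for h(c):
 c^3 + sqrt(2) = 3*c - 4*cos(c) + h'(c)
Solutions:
 h(c) = C1 + c^4/4 - 3*c^2/2 + sqrt(2)*c + 4*sin(c)


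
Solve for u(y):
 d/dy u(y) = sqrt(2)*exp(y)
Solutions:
 u(y) = C1 + sqrt(2)*exp(y)


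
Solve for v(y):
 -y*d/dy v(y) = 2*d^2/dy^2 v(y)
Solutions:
 v(y) = C1 + C2*erf(y/2)


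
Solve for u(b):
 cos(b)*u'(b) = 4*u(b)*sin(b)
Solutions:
 u(b) = C1/cos(b)^4


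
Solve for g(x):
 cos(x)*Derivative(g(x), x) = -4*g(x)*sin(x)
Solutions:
 g(x) = C1*cos(x)^4


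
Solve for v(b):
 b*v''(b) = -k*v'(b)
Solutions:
 v(b) = C1 + b^(1 - re(k))*(C2*sin(log(b)*Abs(im(k))) + C3*cos(log(b)*im(k)))


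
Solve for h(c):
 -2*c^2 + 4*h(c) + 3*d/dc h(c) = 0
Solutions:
 h(c) = C1*exp(-4*c/3) + c^2/2 - 3*c/4 + 9/16


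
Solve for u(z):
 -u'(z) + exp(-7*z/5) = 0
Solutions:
 u(z) = C1 - 5*exp(-7*z/5)/7


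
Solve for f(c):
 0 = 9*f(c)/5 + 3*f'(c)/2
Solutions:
 f(c) = C1*exp(-6*c/5)


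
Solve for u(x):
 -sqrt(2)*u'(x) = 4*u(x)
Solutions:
 u(x) = C1*exp(-2*sqrt(2)*x)


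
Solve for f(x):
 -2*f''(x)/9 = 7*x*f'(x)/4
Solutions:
 f(x) = C1 + C2*erf(3*sqrt(7)*x/4)


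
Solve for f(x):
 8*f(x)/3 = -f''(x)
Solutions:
 f(x) = C1*sin(2*sqrt(6)*x/3) + C2*cos(2*sqrt(6)*x/3)


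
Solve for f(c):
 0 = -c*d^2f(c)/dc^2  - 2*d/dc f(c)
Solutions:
 f(c) = C1 + C2/c


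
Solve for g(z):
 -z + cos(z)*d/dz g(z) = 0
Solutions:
 g(z) = C1 + Integral(z/cos(z), z)


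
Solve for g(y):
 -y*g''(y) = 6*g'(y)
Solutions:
 g(y) = C1 + C2/y^5


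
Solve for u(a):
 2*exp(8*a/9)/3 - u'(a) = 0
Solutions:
 u(a) = C1 + 3*exp(8*a/9)/4


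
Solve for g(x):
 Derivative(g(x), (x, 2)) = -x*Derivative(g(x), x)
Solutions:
 g(x) = C1 + C2*erf(sqrt(2)*x/2)


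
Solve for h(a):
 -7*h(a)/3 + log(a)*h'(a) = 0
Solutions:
 h(a) = C1*exp(7*li(a)/3)


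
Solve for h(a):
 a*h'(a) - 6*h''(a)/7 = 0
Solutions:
 h(a) = C1 + C2*erfi(sqrt(21)*a/6)


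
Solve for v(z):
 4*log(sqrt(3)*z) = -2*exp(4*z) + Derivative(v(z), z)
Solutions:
 v(z) = C1 + 4*z*log(z) + 2*z*(-2 + log(3)) + exp(4*z)/2


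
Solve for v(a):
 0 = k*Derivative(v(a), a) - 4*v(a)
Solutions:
 v(a) = C1*exp(4*a/k)


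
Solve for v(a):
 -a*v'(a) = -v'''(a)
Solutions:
 v(a) = C1 + Integral(C2*airyai(a) + C3*airybi(a), a)


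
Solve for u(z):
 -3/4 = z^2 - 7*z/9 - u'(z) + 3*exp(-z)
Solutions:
 u(z) = C1 + z^3/3 - 7*z^2/18 + 3*z/4 - 3*exp(-z)


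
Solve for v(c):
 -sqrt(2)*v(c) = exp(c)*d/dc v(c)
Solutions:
 v(c) = C1*exp(sqrt(2)*exp(-c))


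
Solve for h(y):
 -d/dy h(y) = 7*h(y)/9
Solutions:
 h(y) = C1*exp(-7*y/9)


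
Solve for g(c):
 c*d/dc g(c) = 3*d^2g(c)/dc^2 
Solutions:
 g(c) = C1 + C2*erfi(sqrt(6)*c/6)


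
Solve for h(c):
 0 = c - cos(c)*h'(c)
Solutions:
 h(c) = C1 + Integral(c/cos(c), c)


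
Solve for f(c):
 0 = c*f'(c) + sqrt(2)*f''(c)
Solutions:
 f(c) = C1 + C2*erf(2^(1/4)*c/2)


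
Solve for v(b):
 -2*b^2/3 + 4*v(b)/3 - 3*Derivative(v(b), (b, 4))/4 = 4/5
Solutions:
 v(b) = C1*exp(-2*sqrt(3)*b/3) + C2*exp(2*sqrt(3)*b/3) + C3*sin(2*sqrt(3)*b/3) + C4*cos(2*sqrt(3)*b/3) + b^2/2 + 3/5


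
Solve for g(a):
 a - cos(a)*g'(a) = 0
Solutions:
 g(a) = C1 + Integral(a/cos(a), a)


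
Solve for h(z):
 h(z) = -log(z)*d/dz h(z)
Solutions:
 h(z) = C1*exp(-li(z))


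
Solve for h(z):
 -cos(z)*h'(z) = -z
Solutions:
 h(z) = C1 + Integral(z/cos(z), z)


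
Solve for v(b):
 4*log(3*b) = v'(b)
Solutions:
 v(b) = C1 + 4*b*log(b) - 4*b + b*log(81)


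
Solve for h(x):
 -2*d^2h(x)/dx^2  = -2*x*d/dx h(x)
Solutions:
 h(x) = C1 + C2*erfi(sqrt(2)*x/2)


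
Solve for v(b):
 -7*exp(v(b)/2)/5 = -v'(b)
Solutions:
 v(b) = 2*log(-1/(C1 + 7*b)) + 2*log(10)


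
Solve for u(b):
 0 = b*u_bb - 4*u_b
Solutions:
 u(b) = C1 + C2*b^5


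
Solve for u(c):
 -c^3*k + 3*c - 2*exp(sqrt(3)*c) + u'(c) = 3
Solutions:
 u(c) = C1 + c^4*k/4 - 3*c^2/2 + 3*c + 2*sqrt(3)*exp(sqrt(3)*c)/3


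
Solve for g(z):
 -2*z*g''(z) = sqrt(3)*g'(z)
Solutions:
 g(z) = C1 + C2*z^(1 - sqrt(3)/2)


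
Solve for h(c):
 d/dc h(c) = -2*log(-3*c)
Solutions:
 h(c) = C1 - 2*c*log(-c) + 2*c*(1 - log(3))


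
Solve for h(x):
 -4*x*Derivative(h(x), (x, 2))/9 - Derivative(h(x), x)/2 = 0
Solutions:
 h(x) = C1 + C2/x^(1/8)


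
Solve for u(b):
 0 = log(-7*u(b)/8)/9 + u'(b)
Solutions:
 9*Integral(1/(log(-_y) - 3*log(2) + log(7)), (_y, u(b))) = C1 - b


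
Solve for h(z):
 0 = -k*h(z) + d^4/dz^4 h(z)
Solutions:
 h(z) = C1*exp(-k^(1/4)*z) + C2*exp(k^(1/4)*z) + C3*exp(-I*k^(1/4)*z) + C4*exp(I*k^(1/4)*z)


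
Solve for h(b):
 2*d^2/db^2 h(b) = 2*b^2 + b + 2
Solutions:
 h(b) = C1 + C2*b + b^4/12 + b^3/12 + b^2/2


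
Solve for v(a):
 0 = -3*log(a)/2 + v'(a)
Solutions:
 v(a) = C1 + 3*a*log(a)/2 - 3*a/2


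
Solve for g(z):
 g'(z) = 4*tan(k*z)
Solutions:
 g(z) = C1 + 4*Piecewise((-log(cos(k*z))/k, Ne(k, 0)), (0, True))


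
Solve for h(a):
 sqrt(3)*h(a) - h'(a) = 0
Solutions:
 h(a) = C1*exp(sqrt(3)*a)


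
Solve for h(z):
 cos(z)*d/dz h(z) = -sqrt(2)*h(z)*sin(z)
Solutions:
 h(z) = C1*cos(z)^(sqrt(2))


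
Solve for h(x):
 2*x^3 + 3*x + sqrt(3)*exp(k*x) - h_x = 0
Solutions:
 h(x) = C1 + x^4/2 + 3*x^2/2 + sqrt(3)*exp(k*x)/k


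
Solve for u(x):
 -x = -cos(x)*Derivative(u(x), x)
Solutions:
 u(x) = C1 + Integral(x/cos(x), x)


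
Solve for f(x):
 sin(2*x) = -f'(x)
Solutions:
 f(x) = C1 + cos(2*x)/2


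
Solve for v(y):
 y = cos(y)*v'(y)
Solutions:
 v(y) = C1 + Integral(y/cos(y), y)


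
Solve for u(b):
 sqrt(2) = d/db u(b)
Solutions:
 u(b) = C1 + sqrt(2)*b


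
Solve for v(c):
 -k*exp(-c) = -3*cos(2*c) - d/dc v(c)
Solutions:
 v(c) = C1 - k*exp(-c) - 3*sin(2*c)/2


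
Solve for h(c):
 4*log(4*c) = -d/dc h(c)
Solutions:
 h(c) = C1 - 4*c*log(c) - c*log(256) + 4*c


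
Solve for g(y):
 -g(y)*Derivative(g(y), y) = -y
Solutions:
 g(y) = -sqrt(C1 + y^2)
 g(y) = sqrt(C1 + y^2)


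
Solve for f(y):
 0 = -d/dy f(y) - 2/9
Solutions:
 f(y) = C1 - 2*y/9


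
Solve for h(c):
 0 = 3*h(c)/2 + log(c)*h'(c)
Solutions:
 h(c) = C1*exp(-3*li(c)/2)


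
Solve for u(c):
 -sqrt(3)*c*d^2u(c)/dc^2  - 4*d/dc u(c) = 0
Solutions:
 u(c) = C1 + C2*c^(1 - 4*sqrt(3)/3)


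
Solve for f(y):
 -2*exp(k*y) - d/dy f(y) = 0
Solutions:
 f(y) = C1 - 2*exp(k*y)/k


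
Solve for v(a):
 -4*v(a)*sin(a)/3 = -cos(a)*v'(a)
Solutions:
 v(a) = C1/cos(a)^(4/3)


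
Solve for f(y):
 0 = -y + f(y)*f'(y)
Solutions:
 f(y) = -sqrt(C1 + y^2)
 f(y) = sqrt(C1 + y^2)


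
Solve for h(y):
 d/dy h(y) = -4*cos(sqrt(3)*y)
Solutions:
 h(y) = C1 - 4*sqrt(3)*sin(sqrt(3)*y)/3


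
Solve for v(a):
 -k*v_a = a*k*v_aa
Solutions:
 v(a) = C1 + C2*log(a)


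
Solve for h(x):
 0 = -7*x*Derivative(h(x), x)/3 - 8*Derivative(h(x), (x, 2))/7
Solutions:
 h(x) = C1 + C2*erf(7*sqrt(3)*x/12)


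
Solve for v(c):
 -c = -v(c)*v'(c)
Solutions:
 v(c) = -sqrt(C1 + c^2)
 v(c) = sqrt(C1 + c^2)


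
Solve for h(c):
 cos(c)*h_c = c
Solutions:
 h(c) = C1 + Integral(c/cos(c), c)


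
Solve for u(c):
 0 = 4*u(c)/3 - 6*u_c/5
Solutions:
 u(c) = C1*exp(10*c/9)


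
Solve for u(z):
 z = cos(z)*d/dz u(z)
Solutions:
 u(z) = C1 + Integral(z/cos(z), z)


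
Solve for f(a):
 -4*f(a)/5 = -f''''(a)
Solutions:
 f(a) = C1*exp(-sqrt(2)*5^(3/4)*a/5) + C2*exp(sqrt(2)*5^(3/4)*a/5) + C3*sin(sqrt(2)*5^(3/4)*a/5) + C4*cos(sqrt(2)*5^(3/4)*a/5)


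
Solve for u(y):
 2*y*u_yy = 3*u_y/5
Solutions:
 u(y) = C1 + C2*y^(13/10)


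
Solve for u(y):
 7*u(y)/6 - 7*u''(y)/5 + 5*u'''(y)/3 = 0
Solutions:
 u(y) = C1*exp(y*(14*14^(2/3)/(25*sqrt(13665) + 2929)^(1/3) + 28 + 14^(1/3)*(25*sqrt(13665) + 2929)^(1/3))/100)*sin(14^(1/3)*sqrt(3)*y*(-(25*sqrt(13665) + 2929)^(1/3) + 14*14^(1/3)/(25*sqrt(13665) + 2929)^(1/3))/100) + C2*exp(y*(14*14^(2/3)/(25*sqrt(13665) + 2929)^(1/3) + 28 + 14^(1/3)*(25*sqrt(13665) + 2929)^(1/3))/100)*cos(14^(1/3)*sqrt(3)*y*(-(25*sqrt(13665) + 2929)^(1/3) + 14*14^(1/3)/(25*sqrt(13665) + 2929)^(1/3))/100) + C3*exp(y*(-14^(1/3)*(25*sqrt(13665) + 2929)^(1/3) - 14*14^(2/3)/(25*sqrt(13665) + 2929)^(1/3) + 14)/50)


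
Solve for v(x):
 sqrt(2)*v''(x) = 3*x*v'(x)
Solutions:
 v(x) = C1 + C2*erfi(2^(1/4)*sqrt(3)*x/2)


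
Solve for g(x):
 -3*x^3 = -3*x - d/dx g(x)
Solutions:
 g(x) = C1 + 3*x^4/4 - 3*x^2/2


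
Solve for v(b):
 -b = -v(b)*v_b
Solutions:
 v(b) = -sqrt(C1 + b^2)
 v(b) = sqrt(C1 + b^2)


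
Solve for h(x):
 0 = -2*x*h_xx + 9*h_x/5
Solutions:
 h(x) = C1 + C2*x^(19/10)


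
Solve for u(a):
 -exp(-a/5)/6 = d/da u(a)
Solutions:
 u(a) = C1 + 5*exp(-a/5)/6


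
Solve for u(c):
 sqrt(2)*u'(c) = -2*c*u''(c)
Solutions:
 u(c) = C1 + C2*c^(1 - sqrt(2)/2)


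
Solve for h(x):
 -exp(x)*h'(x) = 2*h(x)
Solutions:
 h(x) = C1*exp(2*exp(-x))


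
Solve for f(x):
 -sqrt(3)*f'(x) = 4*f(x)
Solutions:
 f(x) = C1*exp(-4*sqrt(3)*x/3)


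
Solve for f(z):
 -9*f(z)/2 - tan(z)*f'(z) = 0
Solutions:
 f(z) = C1/sin(z)^(9/2)


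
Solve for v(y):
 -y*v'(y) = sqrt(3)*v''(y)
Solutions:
 v(y) = C1 + C2*erf(sqrt(2)*3^(3/4)*y/6)


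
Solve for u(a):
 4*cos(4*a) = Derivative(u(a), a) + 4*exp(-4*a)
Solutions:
 u(a) = C1 + sin(4*a) + exp(-4*a)


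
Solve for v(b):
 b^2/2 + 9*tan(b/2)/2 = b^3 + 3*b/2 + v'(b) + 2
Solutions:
 v(b) = C1 - b^4/4 + b^3/6 - 3*b^2/4 - 2*b - 9*log(cos(b/2))


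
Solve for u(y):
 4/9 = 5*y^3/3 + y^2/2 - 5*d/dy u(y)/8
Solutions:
 u(y) = C1 + 2*y^4/3 + 4*y^3/15 - 32*y/45


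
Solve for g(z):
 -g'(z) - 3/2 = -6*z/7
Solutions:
 g(z) = C1 + 3*z^2/7 - 3*z/2


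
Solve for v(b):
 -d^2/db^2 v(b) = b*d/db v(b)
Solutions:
 v(b) = C1 + C2*erf(sqrt(2)*b/2)


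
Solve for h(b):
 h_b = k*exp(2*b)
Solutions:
 h(b) = C1 + k*exp(2*b)/2


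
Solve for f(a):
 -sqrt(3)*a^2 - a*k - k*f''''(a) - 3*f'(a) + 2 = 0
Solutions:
 f(a) = C1 + C2*exp(3^(1/3)*a*(-1/k)^(1/3)) + C3*exp(a*(-1/k)^(1/3)*(-3^(1/3) + 3^(5/6)*I)/2) + C4*exp(-a*(-1/k)^(1/3)*(3^(1/3) + 3^(5/6)*I)/2) - sqrt(3)*a^3/9 - a^2*k/6 + 2*a/3


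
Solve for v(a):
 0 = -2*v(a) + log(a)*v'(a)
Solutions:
 v(a) = C1*exp(2*li(a))


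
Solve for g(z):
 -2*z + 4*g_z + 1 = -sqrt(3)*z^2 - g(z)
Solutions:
 g(z) = C1*exp(-z/4) - sqrt(3)*z^2 + 2*z + 8*sqrt(3)*z - 32*sqrt(3) - 9


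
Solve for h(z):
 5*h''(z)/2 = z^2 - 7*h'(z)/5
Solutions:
 h(z) = C1 + C2*exp(-14*z/25) + 5*z^3/21 - 125*z^2/98 + 3125*z/686


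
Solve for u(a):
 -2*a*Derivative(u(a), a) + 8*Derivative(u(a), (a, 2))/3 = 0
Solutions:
 u(a) = C1 + C2*erfi(sqrt(6)*a/4)


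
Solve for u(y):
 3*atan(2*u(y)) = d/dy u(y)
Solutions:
 Integral(1/atan(2*_y), (_y, u(y))) = C1 + 3*y


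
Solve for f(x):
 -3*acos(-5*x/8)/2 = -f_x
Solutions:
 f(x) = C1 + 3*x*acos(-5*x/8)/2 + 3*sqrt(64 - 25*x^2)/10


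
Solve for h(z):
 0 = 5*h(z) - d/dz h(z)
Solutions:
 h(z) = C1*exp(5*z)


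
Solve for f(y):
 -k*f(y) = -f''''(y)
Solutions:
 f(y) = C1*exp(-k^(1/4)*y) + C2*exp(k^(1/4)*y) + C3*exp(-I*k^(1/4)*y) + C4*exp(I*k^(1/4)*y)


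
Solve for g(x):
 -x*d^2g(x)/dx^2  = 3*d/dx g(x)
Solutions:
 g(x) = C1 + C2/x^2


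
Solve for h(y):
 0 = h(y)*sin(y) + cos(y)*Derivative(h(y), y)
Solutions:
 h(y) = C1*cos(y)


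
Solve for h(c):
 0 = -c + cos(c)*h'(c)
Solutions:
 h(c) = C1 + Integral(c/cos(c), c)


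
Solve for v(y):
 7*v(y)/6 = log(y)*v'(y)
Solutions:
 v(y) = C1*exp(7*li(y)/6)


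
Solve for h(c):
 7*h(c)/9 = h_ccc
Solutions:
 h(c) = C3*exp(21^(1/3)*c/3) + (C1*sin(3^(5/6)*7^(1/3)*c/6) + C2*cos(3^(5/6)*7^(1/3)*c/6))*exp(-21^(1/3)*c/6)


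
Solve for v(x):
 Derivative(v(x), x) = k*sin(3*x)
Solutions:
 v(x) = C1 - k*cos(3*x)/3


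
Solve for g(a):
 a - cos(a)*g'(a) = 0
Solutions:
 g(a) = C1 + Integral(a/cos(a), a)


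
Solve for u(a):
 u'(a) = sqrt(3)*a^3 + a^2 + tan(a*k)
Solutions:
 u(a) = C1 + sqrt(3)*a^4/4 + a^3/3 + Piecewise((-log(cos(a*k))/k, Ne(k, 0)), (0, True))


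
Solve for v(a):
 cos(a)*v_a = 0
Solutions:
 v(a) = C1
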